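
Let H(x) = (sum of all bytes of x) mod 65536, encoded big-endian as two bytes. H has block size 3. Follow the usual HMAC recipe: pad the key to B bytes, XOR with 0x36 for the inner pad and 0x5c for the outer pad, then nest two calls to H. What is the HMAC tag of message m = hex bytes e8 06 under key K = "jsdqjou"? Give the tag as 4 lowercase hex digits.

01a7

Key "jsdqjou" = 6a 73 64 71 6a 6f 75 is 7 bytes > B = 3, so hash it first: H(key) = 03 00, then zero-pad to 3 bytes: K' = 03 00 00.
K' ⊕ ipad = 35 36 36.  K' ⊕ opad = 5f 5c 5c.
Inner input = (K'⊕ipad) ∥ m = 35 36 36 ∥ e8 06.
Inner hash: sum = 53+54+54+232+6 = 399 → 01 8f.
Outer input = (K'⊕opad) ∥ inner = 5f 5c 5c ∥ 01 8f.
Outer hash (tag): sum = 95+92+92+1+143 = 423 → 01 a7.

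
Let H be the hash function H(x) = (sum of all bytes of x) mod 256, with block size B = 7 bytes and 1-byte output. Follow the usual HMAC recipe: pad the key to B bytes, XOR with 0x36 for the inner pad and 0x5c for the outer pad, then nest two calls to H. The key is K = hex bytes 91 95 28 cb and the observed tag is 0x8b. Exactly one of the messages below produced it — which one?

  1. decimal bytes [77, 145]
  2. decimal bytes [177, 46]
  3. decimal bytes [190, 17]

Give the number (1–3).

3

Key hex bytes 91 95 28 cb is 4 bytes ≤ B = 7; zero-pad to 7 bytes: K' = 91 95 28 cb 00 00 00.
K' ⊕ ipad = a7 a3 1e fd 36 36 36; K' ⊕ opad = cd c9 74 97 5c 5c 5c.
m1: inner = H(a7 a3 1e fd 36 36 36 4d 91) = e5; tag = H(cd c9 74 97 5c 5c 5c e5) = 9a
m2: inner = H(a7 a3 1e fd 36 36 36 b1 2e) = e6; tag = H(cd c9 74 97 5c 5c 5c e6) = 9b
m3: inner = H(a7 a3 1e fd 36 36 36 be 11) = d6; tag = H(cd c9 74 97 5c 5c 5c d6) = 8b ← matches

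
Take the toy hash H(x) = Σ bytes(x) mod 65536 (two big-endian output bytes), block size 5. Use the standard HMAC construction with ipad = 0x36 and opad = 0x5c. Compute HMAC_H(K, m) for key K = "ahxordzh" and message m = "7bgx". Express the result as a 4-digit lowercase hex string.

Key "ahxordzh" = 61 68 78 6f 72 64 7a 68 is 8 bytes > B = 5, so hash it first: H(key) = 03 68, then zero-pad to 5 bytes: K' = 03 68 00 00 00.
K' ⊕ ipad = 35 5e 36 36 36.  K' ⊕ opad = 5f 34 5c 5c 5c.
Inner input = (K'⊕ipad) ∥ m = 35 5e 36 36 36 ∥ 37 62 67 78.
Inner hash: sum = 53+94+54+54+54+55+98+103+120 = 685 → 02 ad.
Outer input = (K'⊕opad) ∥ inner = 5f 34 5c 5c 5c ∥ 02 ad.
Outer hash (tag): sum = 95+52+92+92+92+2+173 = 598 → 02 56.

0256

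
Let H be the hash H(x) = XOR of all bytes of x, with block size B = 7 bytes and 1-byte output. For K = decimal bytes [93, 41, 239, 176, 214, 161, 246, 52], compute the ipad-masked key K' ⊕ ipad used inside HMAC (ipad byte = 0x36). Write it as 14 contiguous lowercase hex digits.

Key decimal bytes [93, 41, 239, 176, 214, 161, 246, 52] = 5d 29 ef b0 d6 a1 f6 34 is 8 bytes > B = 7, so hash it first: H(key) = 9e, then zero-pad to 7 bytes: K' = 9e 00 00 00 00 00 00.
XOR each byte with 0x36: 9e⊕36=a8, 00⊕36=36, 00⊕36=36, 00⊕36=36, 00⊕36=36, 00⊕36=36, 00⊕36=36.

a8363636363636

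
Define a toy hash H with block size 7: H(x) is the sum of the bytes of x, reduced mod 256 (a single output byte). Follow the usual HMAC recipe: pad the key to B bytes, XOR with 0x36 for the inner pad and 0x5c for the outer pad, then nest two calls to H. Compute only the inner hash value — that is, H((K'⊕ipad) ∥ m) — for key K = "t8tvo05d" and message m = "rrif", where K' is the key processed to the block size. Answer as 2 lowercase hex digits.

ef

Key "t8tvo05d" = 74 38 74 76 6f 30 35 64 is 8 bytes > B = 7, so hash it first: H(key) = ce, then zero-pad to 7 bytes: K' = ce 00 00 00 00 00 00.
K' ⊕ ipad = f8 36 36 36 36 36 36.
Inner input = f8 36 36 36 36 36 36 ∥ 72 72 69 66.
Inner hash: sum = 248+54+54+54+54+54+54+114+114+105+102 = 1007; mod 256 = 239 → ef.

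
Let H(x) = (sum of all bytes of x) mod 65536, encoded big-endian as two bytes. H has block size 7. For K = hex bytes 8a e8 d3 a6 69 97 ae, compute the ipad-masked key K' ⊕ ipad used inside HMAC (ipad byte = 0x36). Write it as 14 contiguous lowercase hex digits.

bcdee5905fa198

Key hex bytes 8a e8 d3 a6 69 97 ae is exactly B = 7 bytes: K' = 8a e8 d3 a6 69 97 ae.
XOR each byte with 0x36: 8a⊕36=bc, e8⊕36=de, d3⊕36=e5, a6⊕36=90, 69⊕36=5f, 97⊕36=a1, ae⊕36=98.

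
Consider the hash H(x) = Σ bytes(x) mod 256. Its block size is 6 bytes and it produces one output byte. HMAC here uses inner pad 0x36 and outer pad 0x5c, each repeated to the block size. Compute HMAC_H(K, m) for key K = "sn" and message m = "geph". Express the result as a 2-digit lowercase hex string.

Key "sn" = 73 6e is 2 bytes ≤ B = 6; zero-pad to 6 bytes: K' = 73 6e 00 00 00 00.
K' ⊕ ipad = 45 58 36 36 36 36.  K' ⊕ opad = 2f 32 5c 5c 5c 5c.
Inner input = (K'⊕ipad) ∥ m = 45 58 36 36 36 36 ∥ 67 65 70 68.
Inner hash: sum = 69+88+54+54+54+54+103+101+112+104 = 793; mod 256 = 25 → 19.
Outer input = (K'⊕opad) ∥ inner = 2f 32 5c 5c 5c 5c ∥ 19.
Outer hash (tag): sum = 47+50+92+92+92+92+25 = 490; mod 256 = 234 → ea.

ea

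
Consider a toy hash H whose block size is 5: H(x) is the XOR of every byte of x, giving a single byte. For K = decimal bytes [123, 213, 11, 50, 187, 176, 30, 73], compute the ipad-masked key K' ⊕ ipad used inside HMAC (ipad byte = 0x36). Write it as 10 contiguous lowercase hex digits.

fd36363636

Key decimal bytes [123, 213, 11, 50, 187, 176, 30, 73] = 7b d5 0b 32 bb b0 1e 49 is 8 bytes > B = 5, so hash it first: H(key) = cb, then zero-pad to 5 bytes: K' = cb 00 00 00 00.
XOR each byte with 0x36: cb⊕36=fd, 00⊕36=36, 00⊕36=36, 00⊕36=36, 00⊕36=36.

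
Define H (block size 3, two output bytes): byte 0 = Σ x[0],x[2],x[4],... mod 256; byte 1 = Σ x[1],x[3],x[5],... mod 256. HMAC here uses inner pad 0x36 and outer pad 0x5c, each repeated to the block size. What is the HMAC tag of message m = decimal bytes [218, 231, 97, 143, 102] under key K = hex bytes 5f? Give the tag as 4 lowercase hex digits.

Key hex bytes 5f is 1 byte ≤ B = 3; zero-pad to 3 bytes: K' = 5f 00 00.
K' ⊕ ipad = 69 36 36.  K' ⊕ opad = 03 5c 5c.
Inner input = (K'⊕ipad) ∥ m = 69 36 36 ∥ da e7 61 8f 66.
Inner hash: even-index sum = 533 mod 256 = 21; odd-index sum = 471 mod 256 = 215 → 15 d7.
Outer input = (K'⊕opad) ∥ inner = 03 5c 5c ∥ 15 d7.
Outer hash (tag): even-index sum = 310 mod 256 = 54; odd-index sum = 113 mod 256 = 113 → 36 71.

3671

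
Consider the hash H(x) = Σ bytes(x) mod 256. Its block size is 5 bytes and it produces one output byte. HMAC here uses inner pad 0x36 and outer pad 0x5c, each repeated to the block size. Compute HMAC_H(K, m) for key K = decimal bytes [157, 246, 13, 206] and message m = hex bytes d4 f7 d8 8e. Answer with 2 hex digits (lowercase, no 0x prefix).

af

Key decimal bytes [157, 246, 13, 206] = 9d f6 0d ce is 4 bytes ≤ B = 5; zero-pad to 5 bytes: K' = 9d f6 0d ce 00.
K' ⊕ ipad = ab c0 3b f8 36.  K' ⊕ opad = c1 aa 51 92 5c.
Inner input = (K'⊕ipad) ∥ m = ab c0 3b f8 36 ∥ d4 f7 d8 8e.
Inner hash: sum = 171+192+59+248+54+212+247+216+142 = 1541; mod 256 = 5 → 05.
Outer input = (K'⊕opad) ∥ inner = c1 aa 51 92 5c ∥ 05.
Outer hash (tag): sum = 193+170+81+146+92+5 = 687; mod 256 = 175 → af.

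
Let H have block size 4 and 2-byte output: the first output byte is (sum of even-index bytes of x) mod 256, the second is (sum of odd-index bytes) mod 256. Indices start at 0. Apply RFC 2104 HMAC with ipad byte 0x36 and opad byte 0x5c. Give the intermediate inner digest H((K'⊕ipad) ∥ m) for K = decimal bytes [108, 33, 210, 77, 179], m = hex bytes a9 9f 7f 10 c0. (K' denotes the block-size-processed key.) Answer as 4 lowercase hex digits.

e53d

Key decimal bytes [108, 33, 210, 77, 179] = 6c 21 d2 4d b3 is 5 bytes > B = 4, so hash it first: H(key) = f1 6e, then zero-pad to 4 bytes: K' = f1 6e 00 00.
K' ⊕ ipad = c7 58 36 36.
Inner input = c7 58 36 36 ∥ a9 9f 7f 10 c0.
Inner hash: even-index sum = 741 mod 256 = 229; odd-index sum = 317 mod 256 = 61 → e5 3d.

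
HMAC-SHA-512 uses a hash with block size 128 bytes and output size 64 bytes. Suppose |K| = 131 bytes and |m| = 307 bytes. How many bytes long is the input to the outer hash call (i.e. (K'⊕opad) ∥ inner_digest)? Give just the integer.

Key is 131 > 128 bytes, so it is hashed to 64 bytes then zero-padded to 128: |K'| = 128.
Outer input = (K'⊕opad) ∥ H(inner) → 128 + 64 = 192 bytes.

192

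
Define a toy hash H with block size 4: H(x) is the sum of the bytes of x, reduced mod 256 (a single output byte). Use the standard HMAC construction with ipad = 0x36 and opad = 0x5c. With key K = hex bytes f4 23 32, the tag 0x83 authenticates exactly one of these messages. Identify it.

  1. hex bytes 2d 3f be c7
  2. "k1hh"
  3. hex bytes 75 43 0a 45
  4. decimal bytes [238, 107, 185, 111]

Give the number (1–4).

4

Key hex bytes f4 23 32 is 3 bytes ≤ B = 4; zero-pad to 4 bytes: K' = f4 23 32 00.
K' ⊕ ipad = c2 15 04 36; K' ⊕ opad = a8 7f 6e 5c.
m1: inner = H(c2 15 04 36 2d 3f be c7) = 02; tag = H(a8 7f 6e 5c 02) = f3
m2: inner = H(c2 15 04 36 6b 31 68 68) = 7d; tag = H(a8 7f 6e 5c 7d) = 6e
m3: inner = H(c2 15 04 36 75 43 0a 45) = 18; tag = H(a8 7f 6e 5c 18) = 09
m4: inner = H(c2 15 04 36 ee 6b b9 6f) = 92; tag = H(a8 7f 6e 5c 92) = 83 ← matches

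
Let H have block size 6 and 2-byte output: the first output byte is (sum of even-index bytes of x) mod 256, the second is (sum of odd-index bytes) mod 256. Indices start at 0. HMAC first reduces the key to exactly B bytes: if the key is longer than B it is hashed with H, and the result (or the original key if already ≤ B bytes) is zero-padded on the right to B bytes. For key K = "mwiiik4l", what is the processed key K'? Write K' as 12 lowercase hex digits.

|K| = 8 > B = 6, so first hash the key.
H(K): even-index sum = 371 mod 256 = 115; odd-index sum = 439 mod 256 = 183 → 73 b7.
Zero-pad H(K) = 73 b7 to 6 bytes: K' = 73 b7 00 00 00 00.

73b700000000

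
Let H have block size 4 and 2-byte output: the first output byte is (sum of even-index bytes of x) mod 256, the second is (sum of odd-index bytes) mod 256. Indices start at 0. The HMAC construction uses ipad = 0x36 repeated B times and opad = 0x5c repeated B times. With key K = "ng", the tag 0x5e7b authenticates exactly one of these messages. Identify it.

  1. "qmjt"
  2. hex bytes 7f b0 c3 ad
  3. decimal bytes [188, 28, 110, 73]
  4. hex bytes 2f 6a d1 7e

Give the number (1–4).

Key "ng" = 6e 67 is 2 bytes ≤ B = 4; zero-pad to 4 bytes: K' = 6e 67 00 00.
K' ⊕ ipad = 58 51 36 36; K' ⊕ opad = 32 3b 5c 5c.
m1: inner = H(58 51 36 36 71 6d 6a 74) = 69 68; tag = H(32 3b 5c 5c 69 68) = f7ff
m2: inner = H(58 51 36 36 7f b0 c3 ad) = d0 e4; tag = H(32 3b 5c 5c d0 e4) = 5e7b ← matches
m3: inner = H(58 51 36 36 bc 1c 6e 49) = b8 ec; tag = H(32 3b 5c 5c b8 ec) = 4683
m4: inner = H(58 51 36 36 2f 6a d1 7e) = 8e 6f; tag = H(32 3b 5c 5c 8e 6f) = 1c06

2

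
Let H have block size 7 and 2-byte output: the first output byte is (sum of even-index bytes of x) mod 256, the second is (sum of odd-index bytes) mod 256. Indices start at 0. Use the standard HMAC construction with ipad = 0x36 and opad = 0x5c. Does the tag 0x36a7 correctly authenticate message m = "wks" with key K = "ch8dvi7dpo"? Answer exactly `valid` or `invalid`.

invalid

Key "ch8dvi7dpo" = 63 68 38 64 76 69 37 64 70 6f is 10 bytes > B = 7, so hash it first: H(key) = b8 08, then zero-pad to 7 bytes: K' = b8 08 00 00 00 00 00.
K' ⊕ ipad = 8e 3e 36 36 36 36 36; K' ⊕ opad = e4 54 5c 5c 5c 5c 5c.
Inner hash: even-index sum = 411 mod 256 = 155; odd-index sum = 404 mod 256 = 148 → 9b 94.
Outer hash (recomputed tag): even-index sum = 652 mod 256 = 140; odd-index sum = 423 mod 256 = 167 → 8c a7.
Recomputed tag = 8ca7; claimed = 36a7 → mismatch.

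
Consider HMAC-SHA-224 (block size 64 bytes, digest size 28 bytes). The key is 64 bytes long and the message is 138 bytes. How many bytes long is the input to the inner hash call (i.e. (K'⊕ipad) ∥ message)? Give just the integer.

202

Key is 64 ≤ 64 bytes, zero-padded: |K'| = 64.
Inner input = (K'⊕ipad) ∥ m → 64 + 138 = 202 bytes.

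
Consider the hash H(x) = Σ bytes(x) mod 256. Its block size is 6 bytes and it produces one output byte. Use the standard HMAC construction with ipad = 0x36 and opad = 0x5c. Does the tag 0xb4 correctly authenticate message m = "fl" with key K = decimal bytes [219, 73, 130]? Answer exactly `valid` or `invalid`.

Key decimal bytes [219, 73, 130] = db 49 82 is 3 bytes ≤ B = 6; zero-pad to 6 bytes: K' = db 49 82 00 00 00.
K' ⊕ ipad = ed 7f b4 36 36 36; K' ⊕ opad = 87 15 de 5c 5c 5c.
Inner hash: sum = 237+127+180+54+54+54+102+108 = 916; mod 256 = 148 → 94.
Outer hash (recomputed tag): sum = 135+21+222+92+92+92+148 = 802; mod 256 = 34 → 22.
Recomputed tag = 22; claimed = b4 → mismatch.

invalid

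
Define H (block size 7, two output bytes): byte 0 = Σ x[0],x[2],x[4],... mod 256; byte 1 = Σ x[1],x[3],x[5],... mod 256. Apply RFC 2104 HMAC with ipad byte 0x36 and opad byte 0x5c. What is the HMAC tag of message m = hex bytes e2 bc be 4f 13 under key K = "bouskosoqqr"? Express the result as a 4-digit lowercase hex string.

Key "bouskosoqqr" = 62 6f 75 73 6b 6f 73 6f 71 71 72 is 11 bytes > B = 7, so hash it first: H(key) = 98 31, then zero-pad to 7 bytes: K' = 98 31 00 00 00 00 00.
K' ⊕ ipad = ae 07 36 36 36 36 36.  K' ⊕ opad = c4 6d 5c 5c 5c 5c 5c.
Inner input = (K'⊕ipad) ∥ m = ae 07 36 36 36 36 36 ∥ e2 bc be 4f 13.
Inner hash: even-index sum = 603 mod 256 = 91; odd-index sum = 550 mod 256 = 38 → 5b 26.
Outer input = (K'⊕opad) ∥ inner = c4 6d 5c 5c 5c 5c 5c ∥ 5b 26.
Outer hash (tag): even-index sum = 510 mod 256 = 254; odd-index sum = 384 mod 256 = 128 → fe 80.

fe80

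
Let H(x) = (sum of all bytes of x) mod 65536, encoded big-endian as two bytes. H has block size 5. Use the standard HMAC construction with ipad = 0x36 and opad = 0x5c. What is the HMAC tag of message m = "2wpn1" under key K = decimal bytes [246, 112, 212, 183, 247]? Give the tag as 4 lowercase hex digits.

03da

Key decimal bytes [246, 112, 212, 183, 247] = f6 70 d4 b7 f7 is exactly B = 5 bytes: K' = f6 70 d4 b7 f7.
K' ⊕ ipad = c0 46 e2 81 c1.  K' ⊕ opad = aa 2c 88 eb ab.
Inner input = (K'⊕ipad) ∥ m = c0 46 e2 81 c1 ∥ 32 77 70 6e 31.
Inner hash: sum = 192+70+226+129+193+50+119+112+110+49 = 1250 → 04 e2.
Outer input = (K'⊕opad) ∥ inner = aa 2c 88 eb ab ∥ 04 e2.
Outer hash (tag): sum = 170+44+136+235+171+4+226 = 986 → 03 da.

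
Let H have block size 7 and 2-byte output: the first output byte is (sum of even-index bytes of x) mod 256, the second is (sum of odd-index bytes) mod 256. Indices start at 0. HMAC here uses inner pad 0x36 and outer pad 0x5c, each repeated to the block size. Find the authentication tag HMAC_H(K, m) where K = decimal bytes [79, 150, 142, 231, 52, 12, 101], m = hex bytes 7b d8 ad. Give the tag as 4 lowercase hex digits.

Key decimal bytes [79, 150, 142, 231, 52, 12, 101] = 4f 96 8e e7 34 0c 65 is exactly B = 7 bytes: K' = 4f 96 8e e7 34 0c 65.
K' ⊕ ipad = 79 a0 b8 d1 02 3a 53.  K' ⊕ opad = 13 ca d2 bb 68 50 39.
Inner input = (K'⊕ipad) ∥ m = 79 a0 b8 d1 02 3a 53 ∥ 7b d8 ad.
Inner hash: even-index sum = 606 mod 256 = 94; odd-index sum = 723 mod 256 = 211 → 5e d3.
Outer input = (K'⊕opad) ∥ inner = 13 ca d2 bb 68 50 39 ∥ 5e d3.
Outer hash (tag): even-index sum = 601 mod 256 = 89; odd-index sum = 563 mod 256 = 51 → 59 33.

5933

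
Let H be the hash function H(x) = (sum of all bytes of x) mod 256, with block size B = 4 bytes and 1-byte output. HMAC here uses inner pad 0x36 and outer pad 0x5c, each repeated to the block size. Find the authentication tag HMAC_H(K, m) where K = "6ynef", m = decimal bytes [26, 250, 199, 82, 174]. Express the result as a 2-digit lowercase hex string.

Key "6ynef" = 36 79 6e 65 66 is 5 bytes > B = 4, so hash it first: H(key) = e8, then zero-pad to 4 bytes: K' = e8 00 00 00.
K' ⊕ ipad = de 36 36 36.  K' ⊕ opad = b4 5c 5c 5c.
Inner input = (K'⊕ipad) ∥ m = de 36 36 36 ∥ 1a fa c7 52 ae.
Inner hash: sum = 222+54+54+54+26+250+199+82+174 = 1115; mod 256 = 91 → 5b.
Outer input = (K'⊕opad) ∥ inner = b4 5c 5c 5c ∥ 5b.
Outer hash (tag): sum = 180+92+92+92+91 = 547; mod 256 = 35 → 23.

23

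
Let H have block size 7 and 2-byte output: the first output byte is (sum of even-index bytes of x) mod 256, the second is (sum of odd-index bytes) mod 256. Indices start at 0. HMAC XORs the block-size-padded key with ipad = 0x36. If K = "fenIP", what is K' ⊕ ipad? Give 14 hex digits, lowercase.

5053587f663636

Key "fenIP" = 66 65 6e 49 50 is 5 bytes ≤ B = 7; zero-pad to 7 bytes: K' = 66 65 6e 49 50 00 00.
XOR each byte with 0x36: 66⊕36=50, 65⊕36=53, 6e⊕36=58, 49⊕36=7f, 50⊕36=66, 00⊕36=36, 00⊕36=36.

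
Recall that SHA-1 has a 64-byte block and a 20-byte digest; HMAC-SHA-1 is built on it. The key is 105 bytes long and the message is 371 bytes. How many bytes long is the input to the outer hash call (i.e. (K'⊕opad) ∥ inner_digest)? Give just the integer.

Key is 105 > 64 bytes, so it is hashed to 20 bytes then zero-padded to 64: |K'| = 64.
Outer input = (K'⊕opad) ∥ H(inner) → 64 + 20 = 84 bytes.

84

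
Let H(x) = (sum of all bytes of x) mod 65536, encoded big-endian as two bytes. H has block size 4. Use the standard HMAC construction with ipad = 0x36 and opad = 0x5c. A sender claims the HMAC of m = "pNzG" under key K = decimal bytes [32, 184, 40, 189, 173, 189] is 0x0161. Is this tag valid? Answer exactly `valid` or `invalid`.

invalid

Key decimal bytes [32, 184, 40, 189, 173, 189] = 20 b8 28 bd ad bd is 6 bytes > B = 4, so hash it first: H(key) = 03 27, then zero-pad to 4 bytes: K' = 03 27 00 00.
K' ⊕ ipad = 35 11 36 36; K' ⊕ opad = 5f 7b 5c 5c.
Inner hash: sum = 53+17+54+54+112+78+122+71 = 561 → 02 31.
Outer hash (recomputed tag): sum = 95+123+92+92+2+49 = 453 → 01 c5.
Recomputed tag = 01c5; claimed = 0161 → mismatch.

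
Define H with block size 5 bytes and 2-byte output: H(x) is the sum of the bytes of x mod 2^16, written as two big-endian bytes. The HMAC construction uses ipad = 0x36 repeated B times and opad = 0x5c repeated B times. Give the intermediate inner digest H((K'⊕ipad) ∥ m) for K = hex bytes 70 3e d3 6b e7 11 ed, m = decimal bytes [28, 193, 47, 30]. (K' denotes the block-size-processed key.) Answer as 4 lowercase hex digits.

02e8

Key hex bytes 70 3e d3 6b e7 11 ed is 7 bytes > B = 5, so hash it first: H(key) = 03 d1, then zero-pad to 5 bytes: K' = 03 d1 00 00 00.
K' ⊕ ipad = 35 e7 36 36 36.
Inner input = 35 e7 36 36 36 ∥ 1c c1 2f 1e.
Inner hash: sum = 53+231+54+54+54+28+193+47+30 = 744 → 02 e8.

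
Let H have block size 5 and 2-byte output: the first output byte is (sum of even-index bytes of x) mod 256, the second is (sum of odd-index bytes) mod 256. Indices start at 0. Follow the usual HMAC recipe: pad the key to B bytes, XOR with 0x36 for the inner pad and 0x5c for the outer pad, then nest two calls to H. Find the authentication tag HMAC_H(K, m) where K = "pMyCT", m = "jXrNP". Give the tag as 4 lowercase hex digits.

75cd

Key "pMyCT" = 70 4d 79 43 54 is exactly B = 5 bytes: K' = 70 4d 79 43 54.
K' ⊕ ipad = 46 7b 4f 75 62.  K' ⊕ opad = 2c 11 25 1f 08.
Inner input = (K'⊕ipad) ∥ m = 46 7b 4f 75 62 ∥ 6a 58 72 4e 50.
Inner hash: even-index sum = 413 mod 256 = 157; odd-index sum = 540 mod 256 = 28 → 9d 1c.
Outer input = (K'⊕opad) ∥ inner = 2c 11 25 1f 08 ∥ 9d 1c.
Outer hash (tag): even-index sum = 117 mod 256 = 117; odd-index sum = 205 mod 256 = 205 → 75 cd.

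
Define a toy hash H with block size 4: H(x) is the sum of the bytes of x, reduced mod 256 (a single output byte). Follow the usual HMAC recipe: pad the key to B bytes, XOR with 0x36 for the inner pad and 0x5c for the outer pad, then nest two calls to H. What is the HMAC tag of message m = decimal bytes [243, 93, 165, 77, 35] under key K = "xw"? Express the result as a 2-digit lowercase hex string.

Key "xw" = 78 77 is 2 bytes ≤ B = 4; zero-pad to 4 bytes: K' = 78 77 00 00.
K' ⊕ ipad = 4e 41 36 36.  K' ⊕ opad = 24 2b 5c 5c.
Inner input = (K'⊕ipad) ∥ m = 4e 41 36 36 ∥ f3 5d a5 4d 23.
Inner hash: sum = 78+65+54+54+243+93+165+77+35 = 864; mod 256 = 96 → 60.
Outer input = (K'⊕opad) ∥ inner = 24 2b 5c 5c ∥ 60.
Outer hash (tag): sum = 36+43+92+92+96 = 359; mod 256 = 103 → 67.

67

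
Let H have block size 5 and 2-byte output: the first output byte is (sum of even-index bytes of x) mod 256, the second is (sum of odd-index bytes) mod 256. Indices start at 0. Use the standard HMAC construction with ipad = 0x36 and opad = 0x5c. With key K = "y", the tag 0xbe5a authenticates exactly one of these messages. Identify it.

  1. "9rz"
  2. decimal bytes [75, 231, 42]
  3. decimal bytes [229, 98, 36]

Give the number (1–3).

Key "y" = 79 is 1 byte ≤ B = 5; zero-pad to 5 bytes: K' = 79 00 00 00 00.
K' ⊕ ipad = 4f 36 36 36 36; K' ⊕ opad = 25 5c 5c 5c 5c.
m1: inner = H(4f 36 36 36 36 39 72 7a) = 2d 1f; tag = H(25 5c 5c 5c 5c 2d 1f) = fce5
m2: inner = H(4f 36 36 36 36 4b e7 2a) = a2 e1; tag = H(25 5c 5c 5c 5c a2 e1) = be5a ← matches
m3: inner = H(4f 36 36 36 36 e5 62 24) = 1d 75; tag = H(25 5c 5c 5c 5c 1d 75) = 52d5

2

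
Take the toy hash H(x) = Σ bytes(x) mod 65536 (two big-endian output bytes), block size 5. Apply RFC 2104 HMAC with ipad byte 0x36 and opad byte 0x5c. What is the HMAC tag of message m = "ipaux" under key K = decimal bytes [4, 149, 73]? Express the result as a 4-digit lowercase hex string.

02d8

Key decimal bytes [4, 149, 73] = 04 95 49 is 3 bytes ≤ B = 5; zero-pad to 5 bytes: K' = 04 95 49 00 00.
K' ⊕ ipad = 32 a3 7f 36 36.  K' ⊕ opad = 58 c9 15 5c 5c.
Inner input = (K'⊕ipad) ∥ m = 32 a3 7f 36 36 ∥ 69 70 61 75 78.
Inner hash: sum = 50+163+127+54+54+105+112+97+117+120 = 999 → 03 e7.
Outer input = (K'⊕opad) ∥ inner = 58 c9 15 5c 5c ∥ 03 e7.
Outer hash (tag): sum = 88+201+21+92+92+3+231 = 728 → 02 d8.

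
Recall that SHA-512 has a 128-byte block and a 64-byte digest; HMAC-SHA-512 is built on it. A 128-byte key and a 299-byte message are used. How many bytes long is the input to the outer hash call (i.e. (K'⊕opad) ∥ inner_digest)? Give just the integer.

Key is 128 ≤ 128 bytes, zero-padded: |K'| = 128.
Outer input = (K'⊕opad) ∥ H(inner) → 128 + 64 = 192 bytes.

192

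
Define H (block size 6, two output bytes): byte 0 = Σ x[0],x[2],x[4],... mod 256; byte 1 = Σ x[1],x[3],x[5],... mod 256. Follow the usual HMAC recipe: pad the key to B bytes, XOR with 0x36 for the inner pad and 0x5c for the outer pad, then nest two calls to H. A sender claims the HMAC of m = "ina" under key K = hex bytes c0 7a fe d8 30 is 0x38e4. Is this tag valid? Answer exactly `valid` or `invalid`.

Key hex bytes c0 7a fe d8 30 is 5 bytes ≤ B = 6; zero-pad to 6 bytes: K' = c0 7a fe d8 30 00.
K' ⊕ ipad = f6 4c c8 ee 06 36; K' ⊕ opad = 9c 26 a2 84 6c 5c.
Inner hash: even-index sum = 654 mod 256 = 142; odd-index sum = 478 mod 256 = 222 → 8e de.
Outer hash (recomputed tag): even-index sum = 568 mod 256 = 56; odd-index sum = 484 mod 256 = 228 → 38 e4.
Recomputed tag = 38e4; claimed = 38e4 → match.

valid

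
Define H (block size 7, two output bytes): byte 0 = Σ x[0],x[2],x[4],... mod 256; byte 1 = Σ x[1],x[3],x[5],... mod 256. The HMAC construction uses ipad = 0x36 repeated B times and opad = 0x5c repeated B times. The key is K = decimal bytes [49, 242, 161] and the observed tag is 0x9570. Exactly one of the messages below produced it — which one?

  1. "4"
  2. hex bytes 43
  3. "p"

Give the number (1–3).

2

Key decimal bytes [49, 242, 161] = 31 f2 a1 is 3 bytes ≤ B = 7; zero-pad to 7 bytes: K' = 31 f2 a1 00 00 00 00.
K' ⊕ ipad = 07 c4 97 36 36 36 36; K' ⊕ opad = 6d ae fd 5c 5c 5c 5c.
m1: inner = H(07 c4 97 36 36 36 36 34) = 0a 64; tag = H(6d ae fd 5c 5c 5c 5c 0a 64) = 8670
m2: inner = H(07 c4 97 36 36 36 36 43) = 0a 73; tag = H(6d ae fd 5c 5c 5c 5c 0a 73) = 9570 ← matches
m3: inner = H(07 c4 97 36 36 36 36 70) = 0a a0; tag = H(6d ae fd 5c 5c 5c 5c 0a a0) = c270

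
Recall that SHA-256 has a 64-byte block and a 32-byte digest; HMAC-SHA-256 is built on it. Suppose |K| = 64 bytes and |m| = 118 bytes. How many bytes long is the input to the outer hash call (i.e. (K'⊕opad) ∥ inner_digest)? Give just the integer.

Key is 64 ≤ 64 bytes, zero-padded: |K'| = 64.
Outer input = (K'⊕opad) ∥ H(inner) → 64 + 32 = 96 bytes.

96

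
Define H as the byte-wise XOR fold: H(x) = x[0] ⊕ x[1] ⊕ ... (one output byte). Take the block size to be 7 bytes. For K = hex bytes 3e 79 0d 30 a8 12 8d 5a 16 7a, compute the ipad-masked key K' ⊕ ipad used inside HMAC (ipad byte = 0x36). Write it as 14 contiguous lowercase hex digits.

4d363636363636

Key hex bytes 3e 79 0d 30 a8 12 8d 5a 16 7a is 10 bytes > B = 7, so hash it first: H(key) = 7b, then zero-pad to 7 bytes: K' = 7b 00 00 00 00 00 00.
XOR each byte with 0x36: 7b⊕36=4d, 00⊕36=36, 00⊕36=36, 00⊕36=36, 00⊕36=36, 00⊕36=36, 00⊕36=36.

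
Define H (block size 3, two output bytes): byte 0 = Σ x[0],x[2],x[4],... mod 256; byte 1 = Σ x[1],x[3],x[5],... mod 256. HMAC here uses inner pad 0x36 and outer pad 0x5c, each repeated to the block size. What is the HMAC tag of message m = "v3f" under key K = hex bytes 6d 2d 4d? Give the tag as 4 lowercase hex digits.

Key hex bytes 6d 2d 4d is exactly B = 3 bytes: K' = 6d 2d 4d.
K' ⊕ ipad = 5b 1b 7b.  K' ⊕ opad = 31 71 11.
Inner input = (K'⊕ipad) ∥ m = 5b 1b 7b ∥ 76 33 66.
Inner hash: even-index sum = 265 mod 256 = 9; odd-index sum = 247 mod 256 = 247 → 09 f7.
Outer input = (K'⊕opad) ∥ inner = 31 71 11 ∥ 09 f7.
Outer hash (tag): even-index sum = 313 mod 256 = 57; odd-index sum = 122 mod 256 = 122 → 39 7a.

397a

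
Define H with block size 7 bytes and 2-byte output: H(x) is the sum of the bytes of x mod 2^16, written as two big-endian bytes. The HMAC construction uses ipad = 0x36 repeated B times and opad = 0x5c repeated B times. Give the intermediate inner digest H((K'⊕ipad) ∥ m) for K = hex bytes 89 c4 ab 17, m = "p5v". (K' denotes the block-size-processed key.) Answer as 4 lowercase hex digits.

Key hex bytes 89 c4 ab 17 is 4 bytes ≤ B = 7; zero-pad to 7 bytes: K' = 89 c4 ab 17 00 00 00.
K' ⊕ ipad = bf f2 9d 21 36 36 36.
Inner input = bf f2 9d 21 36 36 36 ∥ 70 35 76.
Inner hash: sum = 191+242+157+33+54+54+54+112+53+118 = 1068 → 04 2c.

042c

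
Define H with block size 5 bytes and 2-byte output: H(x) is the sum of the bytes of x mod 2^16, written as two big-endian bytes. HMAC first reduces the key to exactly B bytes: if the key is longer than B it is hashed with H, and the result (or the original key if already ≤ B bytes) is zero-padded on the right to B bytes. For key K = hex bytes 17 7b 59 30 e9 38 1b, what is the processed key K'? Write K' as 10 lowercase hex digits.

0257000000

|K| = 7 > B = 5, so first hash the key.
H(K): sum = 23+123+89+48+233+56+27 = 599 → 02 57.
Zero-pad H(K) = 02 57 to 5 bytes: K' = 02 57 00 00 00.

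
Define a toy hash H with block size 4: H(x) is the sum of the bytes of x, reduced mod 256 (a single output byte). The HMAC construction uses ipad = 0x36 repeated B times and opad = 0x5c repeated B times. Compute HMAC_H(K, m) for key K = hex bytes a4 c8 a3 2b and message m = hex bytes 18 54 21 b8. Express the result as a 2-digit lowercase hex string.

89

Key hex bytes a4 c8 a3 2b is exactly B = 4 bytes: K' = a4 c8 a3 2b.
K' ⊕ ipad = 92 fe 95 1d.  K' ⊕ opad = f8 94 ff 77.
Inner input = (K'⊕ipad) ∥ m = 92 fe 95 1d ∥ 18 54 21 b8.
Inner hash: sum = 146+254+149+29+24+84+33+184 = 903; mod 256 = 135 → 87.
Outer input = (K'⊕opad) ∥ inner = f8 94 ff 77 ∥ 87.
Outer hash (tag): sum = 248+148+255+119+135 = 905; mod 256 = 137 → 89.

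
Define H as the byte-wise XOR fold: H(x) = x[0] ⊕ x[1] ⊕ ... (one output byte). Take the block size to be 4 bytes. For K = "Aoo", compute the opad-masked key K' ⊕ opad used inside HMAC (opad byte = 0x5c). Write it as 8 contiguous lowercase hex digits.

Key "Aoo" = 41 6f 6f is 3 bytes ≤ B = 4; zero-pad to 4 bytes: K' = 41 6f 6f 00.
XOR each byte with 0x5c: 41⊕5c=1d, 6f⊕5c=33, 6f⊕5c=33, 00⊕5c=5c.

1d33335c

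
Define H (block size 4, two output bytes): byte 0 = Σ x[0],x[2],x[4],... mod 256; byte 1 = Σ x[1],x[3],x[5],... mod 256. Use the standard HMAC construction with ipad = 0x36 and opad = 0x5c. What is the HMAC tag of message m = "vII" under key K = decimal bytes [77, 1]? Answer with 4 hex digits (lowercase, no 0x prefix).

dd6f

Key decimal bytes [77, 1] = 4d 01 is 2 bytes ≤ B = 4; zero-pad to 4 bytes: K' = 4d 01 00 00.
K' ⊕ ipad = 7b 37 36 36.  K' ⊕ opad = 11 5d 5c 5c.
Inner input = (K'⊕ipad) ∥ m = 7b 37 36 36 ∥ 76 49 49.
Inner hash: even-index sum = 368 mod 256 = 112; odd-index sum = 182 mod 256 = 182 → 70 b6.
Outer input = (K'⊕opad) ∥ inner = 11 5d 5c 5c ∥ 70 b6.
Outer hash (tag): even-index sum = 221 mod 256 = 221; odd-index sum = 367 mod 256 = 111 → dd 6f.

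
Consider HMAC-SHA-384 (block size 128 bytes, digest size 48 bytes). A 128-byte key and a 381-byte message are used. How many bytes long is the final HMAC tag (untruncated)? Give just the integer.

48

The tag is one SHA-384 digest: 48 bytes.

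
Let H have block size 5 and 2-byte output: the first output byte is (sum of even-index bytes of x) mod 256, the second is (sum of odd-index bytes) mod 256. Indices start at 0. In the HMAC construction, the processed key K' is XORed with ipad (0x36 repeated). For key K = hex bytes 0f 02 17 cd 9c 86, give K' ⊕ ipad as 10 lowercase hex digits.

Key hex bytes 0f 02 17 cd 9c 86 is 6 bytes > B = 5, so hash it first: H(key) = c2 55, then zero-pad to 5 bytes: K' = c2 55 00 00 00.
XOR each byte with 0x36: c2⊕36=f4, 55⊕36=63, 00⊕36=36, 00⊕36=36, 00⊕36=36.

f463363636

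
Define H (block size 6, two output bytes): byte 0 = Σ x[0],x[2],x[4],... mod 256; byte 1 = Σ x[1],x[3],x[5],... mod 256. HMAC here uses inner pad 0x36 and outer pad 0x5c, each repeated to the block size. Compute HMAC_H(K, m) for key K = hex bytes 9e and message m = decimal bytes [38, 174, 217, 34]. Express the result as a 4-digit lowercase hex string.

Key hex bytes 9e is 1 byte ≤ B = 6; zero-pad to 6 bytes: K' = 9e 00 00 00 00 00.
K' ⊕ ipad = a8 36 36 36 36 36.  K' ⊕ opad = c2 5c 5c 5c 5c 5c.
Inner input = (K'⊕ipad) ∥ m = a8 36 36 36 36 36 ∥ 26 ae d9 22.
Inner hash: even-index sum = 531 mod 256 = 19; odd-index sum = 370 mod 256 = 114 → 13 72.
Outer input = (K'⊕opad) ∥ inner = c2 5c 5c 5c 5c 5c ∥ 13 72.
Outer hash (tag): even-index sum = 397 mod 256 = 141; odd-index sum = 390 mod 256 = 134 → 8d 86.

8d86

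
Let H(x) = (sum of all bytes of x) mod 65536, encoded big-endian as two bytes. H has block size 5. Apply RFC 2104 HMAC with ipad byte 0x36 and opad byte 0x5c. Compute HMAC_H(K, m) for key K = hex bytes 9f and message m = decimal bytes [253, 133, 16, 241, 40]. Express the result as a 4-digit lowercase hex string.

0263

Key hex bytes 9f is 1 byte ≤ B = 5; zero-pad to 5 bytes: K' = 9f 00 00 00 00.
K' ⊕ ipad = a9 36 36 36 36.  K' ⊕ opad = c3 5c 5c 5c 5c.
Inner input = (K'⊕ipad) ∥ m = a9 36 36 36 36 ∥ fd 85 10 f1 28.
Inner hash: sum = 169+54+54+54+54+253+133+16+241+40 = 1068 → 04 2c.
Outer input = (K'⊕opad) ∥ inner = c3 5c 5c 5c 5c ∥ 04 2c.
Outer hash (tag): sum = 195+92+92+92+92+4+44 = 611 → 02 63.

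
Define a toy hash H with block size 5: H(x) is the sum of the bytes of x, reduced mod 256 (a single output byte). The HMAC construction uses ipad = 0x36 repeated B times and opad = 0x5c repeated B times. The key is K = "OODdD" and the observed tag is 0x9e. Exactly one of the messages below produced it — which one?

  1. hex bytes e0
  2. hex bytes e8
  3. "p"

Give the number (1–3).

Key "OODdD" = 4f 4f 44 64 44 is exactly B = 5 bytes: K' = 4f 4f 44 64 44.
K' ⊕ ipad = 79 79 72 52 72; K' ⊕ opad = 13 13 18 38 18.
m1: inner = H(79 79 72 52 72 e0) = 08; tag = H(13 13 18 38 18 08) = 96
m2: inner = H(79 79 72 52 72 e8) = 10; tag = H(13 13 18 38 18 10) = 9e ← matches
m3: inner = H(79 79 72 52 72 70) = 98; tag = H(13 13 18 38 18 98) = 26

2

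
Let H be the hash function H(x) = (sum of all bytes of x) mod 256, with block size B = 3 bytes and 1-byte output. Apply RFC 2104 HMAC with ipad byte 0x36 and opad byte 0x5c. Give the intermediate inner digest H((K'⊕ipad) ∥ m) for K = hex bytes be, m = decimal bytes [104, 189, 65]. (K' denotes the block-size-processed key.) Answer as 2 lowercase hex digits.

5a

Key hex bytes be is 1 byte ≤ B = 3; zero-pad to 3 bytes: K' = be 00 00.
K' ⊕ ipad = 88 36 36.
Inner input = 88 36 36 ∥ 68 bd 41.
Inner hash: sum = 136+54+54+104+189+65 = 602; mod 256 = 90 → 5a.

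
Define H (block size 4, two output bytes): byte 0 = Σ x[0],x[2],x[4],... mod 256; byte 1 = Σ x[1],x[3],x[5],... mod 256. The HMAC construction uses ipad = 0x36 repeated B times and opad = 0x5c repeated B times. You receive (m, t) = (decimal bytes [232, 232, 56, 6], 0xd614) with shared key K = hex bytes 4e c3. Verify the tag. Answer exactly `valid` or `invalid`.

invalid

Key hex bytes 4e c3 is 2 bytes ≤ B = 4; zero-pad to 4 bytes: K' = 4e c3 00 00.
K' ⊕ ipad = 78 f5 36 36; K' ⊕ opad = 12 9f 5c 5c.
Inner hash: even-index sum = 462 mod 256 = 206; odd-index sum = 537 mod 256 = 25 → ce 19.
Outer hash (recomputed tag): even-index sum = 316 mod 256 = 60; odd-index sum = 276 mod 256 = 20 → 3c 14.
Recomputed tag = 3c14; claimed = d614 → mismatch.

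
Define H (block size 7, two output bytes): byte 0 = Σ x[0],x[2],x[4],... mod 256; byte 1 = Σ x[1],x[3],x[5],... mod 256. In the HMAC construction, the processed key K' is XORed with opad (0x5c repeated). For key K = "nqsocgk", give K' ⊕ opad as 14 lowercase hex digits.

322d2f333f3b37

Key "nqsocgk" = 6e 71 73 6f 63 67 6b is exactly B = 7 bytes: K' = 6e 71 73 6f 63 67 6b.
XOR each byte with 0x5c: 6e⊕5c=32, 71⊕5c=2d, 73⊕5c=2f, 6f⊕5c=33, 63⊕5c=3f, 67⊕5c=3b, 6b⊕5c=37.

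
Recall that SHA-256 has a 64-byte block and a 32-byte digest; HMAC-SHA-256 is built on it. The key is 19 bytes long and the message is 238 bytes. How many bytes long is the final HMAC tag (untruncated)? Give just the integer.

32

The tag is one SHA-256 digest: 32 bytes.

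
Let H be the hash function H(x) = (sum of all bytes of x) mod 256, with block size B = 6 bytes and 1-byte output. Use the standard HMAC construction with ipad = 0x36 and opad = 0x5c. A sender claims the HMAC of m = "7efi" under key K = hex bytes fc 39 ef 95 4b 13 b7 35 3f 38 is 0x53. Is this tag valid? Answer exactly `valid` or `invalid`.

invalid

Key hex bytes fc 39 ef 95 4b 13 b7 35 3f 38 is 10 bytes > B = 6, so hash it first: H(key) = 7a, then zero-pad to 6 bytes: K' = 7a 00 00 00 00 00.
K' ⊕ ipad = 4c 36 36 36 36 36; K' ⊕ opad = 26 5c 5c 5c 5c 5c.
Inner hash: sum = 76+54+54+54+54+54+55+101+102+105 = 709; mod 256 = 197 → c5.
Outer hash (recomputed tag): sum = 38+92+92+92+92+92+197 = 695; mod 256 = 183 → b7.
Recomputed tag = b7; claimed = 53 → mismatch.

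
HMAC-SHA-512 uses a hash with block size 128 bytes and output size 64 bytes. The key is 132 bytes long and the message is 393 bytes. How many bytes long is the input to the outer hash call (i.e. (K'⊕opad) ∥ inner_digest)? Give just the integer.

Key is 132 > 128 bytes, so it is hashed to 64 bytes then zero-padded to 128: |K'| = 128.
Outer input = (K'⊕opad) ∥ H(inner) → 128 + 64 = 192 bytes.

192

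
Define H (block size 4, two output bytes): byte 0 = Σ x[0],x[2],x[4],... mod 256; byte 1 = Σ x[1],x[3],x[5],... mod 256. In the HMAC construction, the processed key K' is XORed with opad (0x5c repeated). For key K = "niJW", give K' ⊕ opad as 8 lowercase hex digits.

Key "niJW" = 6e 69 4a 57 is exactly B = 4 bytes: K' = 6e 69 4a 57.
XOR each byte with 0x5c: 6e⊕5c=32, 69⊕5c=35, 4a⊕5c=16, 57⊕5c=0b.

3235160b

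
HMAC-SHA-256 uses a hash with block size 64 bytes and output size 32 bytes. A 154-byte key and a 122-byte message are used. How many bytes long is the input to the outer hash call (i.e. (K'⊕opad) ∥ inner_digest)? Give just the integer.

Key is 154 > 64 bytes, so it is hashed to 32 bytes then zero-padded to 64: |K'| = 64.
Outer input = (K'⊕opad) ∥ H(inner) → 64 + 32 = 96 bytes.

96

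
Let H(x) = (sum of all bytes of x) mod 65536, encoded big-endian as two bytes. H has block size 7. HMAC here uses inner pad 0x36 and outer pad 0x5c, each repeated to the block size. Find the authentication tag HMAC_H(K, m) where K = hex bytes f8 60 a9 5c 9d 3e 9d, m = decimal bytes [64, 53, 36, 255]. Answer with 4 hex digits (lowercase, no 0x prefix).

Key hex bytes f8 60 a9 5c 9d 3e 9d is exactly B = 7 bytes: K' = f8 60 a9 5c 9d 3e 9d.
K' ⊕ ipad = ce 56 9f 6a ab 08 ab.  K' ⊕ opad = a4 3c f5 00 c1 62 c1.
Inner input = (K'⊕ipad) ∥ m = ce 56 9f 6a ab 08 ab ∥ 40 35 24 ff.
Inner hash: sum = 206+86+159+106+171+8+171+64+53+36+255 = 1315 → 05 23.
Outer input = (K'⊕opad) ∥ inner = a4 3c f5 00 c1 62 c1 ∥ 05 23.
Outer hash (tag): sum = 164+60+245+0+193+98+193+5+35 = 993 → 03 e1.

03e1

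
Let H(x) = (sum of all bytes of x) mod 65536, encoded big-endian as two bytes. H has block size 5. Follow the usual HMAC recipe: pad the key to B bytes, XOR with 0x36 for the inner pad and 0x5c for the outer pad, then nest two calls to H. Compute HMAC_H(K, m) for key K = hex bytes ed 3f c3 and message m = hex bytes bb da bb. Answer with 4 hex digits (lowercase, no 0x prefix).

Key hex bytes ed 3f c3 is 3 bytes ≤ B = 5; zero-pad to 5 bytes: K' = ed 3f c3 00 00.
K' ⊕ ipad = db 09 f5 36 36.  K' ⊕ opad = b1 63 9f 5c 5c.
Inner input = (K'⊕ipad) ∥ m = db 09 f5 36 36 ∥ bb da bb.
Inner hash: sum = 219+9+245+54+54+187+218+187 = 1173 → 04 95.
Outer input = (K'⊕opad) ∥ inner = b1 63 9f 5c 5c ∥ 04 95.
Outer hash (tag): sum = 177+99+159+92+92+4+149 = 772 → 03 04.

0304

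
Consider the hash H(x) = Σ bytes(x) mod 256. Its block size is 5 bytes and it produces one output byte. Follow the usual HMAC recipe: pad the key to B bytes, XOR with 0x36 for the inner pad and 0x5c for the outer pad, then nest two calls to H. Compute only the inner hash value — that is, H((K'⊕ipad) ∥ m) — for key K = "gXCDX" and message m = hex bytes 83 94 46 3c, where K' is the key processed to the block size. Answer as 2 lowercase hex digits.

ad

Key "gXCDX" = 67 58 43 44 58 is exactly B = 5 bytes: K' = 67 58 43 44 58.
K' ⊕ ipad = 51 6e 75 72 6e.
Inner input = 51 6e 75 72 6e ∥ 83 94 46 3c.
Inner hash: sum = 81+110+117+114+110+131+148+70+60 = 941; mod 256 = 173 → ad.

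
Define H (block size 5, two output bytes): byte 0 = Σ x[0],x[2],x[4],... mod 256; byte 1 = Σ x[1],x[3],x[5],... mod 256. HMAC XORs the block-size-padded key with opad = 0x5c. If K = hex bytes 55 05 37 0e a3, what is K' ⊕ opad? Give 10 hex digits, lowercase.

Key hex bytes 55 05 37 0e a3 is exactly B = 5 bytes: K' = 55 05 37 0e a3.
XOR each byte with 0x5c: 55⊕5c=09, 05⊕5c=59, 37⊕5c=6b, 0e⊕5c=52, a3⊕5c=ff.

09596b52ff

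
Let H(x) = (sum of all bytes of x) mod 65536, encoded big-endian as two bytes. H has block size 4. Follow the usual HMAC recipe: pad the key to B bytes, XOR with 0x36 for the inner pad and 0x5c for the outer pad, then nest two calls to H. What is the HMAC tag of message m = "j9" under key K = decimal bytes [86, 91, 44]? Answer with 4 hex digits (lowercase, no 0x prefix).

Key decimal bytes [86, 91, 44] = 56 5b 2c is 3 bytes ≤ B = 4; zero-pad to 4 bytes: K' = 56 5b 2c 00.
K' ⊕ ipad = 60 6d 1a 36.  K' ⊕ opad = 0a 07 70 5c.
Inner input = (K'⊕ipad) ∥ m = 60 6d 1a 36 ∥ 6a 39.
Inner hash: sum = 96+109+26+54+106+57 = 448 → 01 c0.
Outer input = (K'⊕opad) ∥ inner = 0a 07 70 5c ∥ 01 c0.
Outer hash (tag): sum = 10+7+112+92+1+192 = 414 → 01 9e.

019e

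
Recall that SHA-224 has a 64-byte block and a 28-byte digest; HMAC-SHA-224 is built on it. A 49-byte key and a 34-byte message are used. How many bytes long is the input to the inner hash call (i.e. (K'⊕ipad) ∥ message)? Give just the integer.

98

Key is 49 ≤ 64 bytes, zero-padded: |K'| = 64.
Inner input = (K'⊕ipad) ∥ m → 64 + 34 = 98 bytes.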